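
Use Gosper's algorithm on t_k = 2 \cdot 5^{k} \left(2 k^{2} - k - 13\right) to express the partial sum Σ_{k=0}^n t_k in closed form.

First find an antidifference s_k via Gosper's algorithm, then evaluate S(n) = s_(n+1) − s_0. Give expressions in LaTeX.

S(n) = 5 \cdot 5^{n} n^{2} - 5 \cdot 5^{n} n - 30 \cdot 5^{n} + 4

Ratio r(k) = 5*(2*k**2 + 3*k - 12)/(2*k**2 - k - 13).
Factor: A=5; B=1; C=k**2 - k/2 - 13/2.
f must satisfy (5)·f(k+1) − (1)·f(k) = k**2 - k/2 - 13/2.
d = 2 from the (0,0,2) case.
Solve for f: f(k) = (k - 4)*(k + 1)/4 (degree 2 ≤ 2).
So s_k = (B(k−1)f/C)·t_k = ((k - 4)*(k + 1)/(2*(2*k**2 - k - 13)))·t_k = 5**k*(k**2 - 3*k - 4).
Δs = 2*5**k*(2*k**2 - k - 13), as required.
Σ_(k=0)^n t_k = s_(n+1) − s_(0) = (5**(n + 1)*(n**2 - n - 6)) − (-4), i.e. 5*5**n*n**2 - 5*5**n*n - 30*5**n + 4.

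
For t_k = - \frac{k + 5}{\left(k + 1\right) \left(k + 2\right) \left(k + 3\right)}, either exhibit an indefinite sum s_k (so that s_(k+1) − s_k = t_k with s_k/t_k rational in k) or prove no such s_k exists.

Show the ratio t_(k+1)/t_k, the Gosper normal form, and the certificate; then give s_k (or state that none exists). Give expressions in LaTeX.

s_k = \frac{k \left(- 3 k - 7\right)}{2 \left(k + 1\right) \left(k + 2\right)}

Compute t_(k+1)/t_k: get (k + 1)*(k + 6)/((k + 4)*(k + 5)).
Take A(k)=k + 1, B(k)=k + 4, C(k)=k + 5.
Solve (k + 1)·f(k+1) − (k + 3)·f(k) = k + 5.
Bound: deg f ≤ 2.
Solve for f: f(k) = k*(3*k + 7)/2 (degree 2 ≤ 2).
Get s_k = R·t_k = k*(-3*k - 7)/(2*(k + 1)*(k + 2)) with R(k) = B(k−1)f(k)/C(k) = k*(k + 3)*(3*k + 7)/(2*(k + 5)).
Verify: (-k - 5)/(k**3 + 6*k**2 + 11*k + 6) matches t_k.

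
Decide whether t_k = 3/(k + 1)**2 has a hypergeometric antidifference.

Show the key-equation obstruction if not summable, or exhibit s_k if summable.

No. Not Gosper-summable.

r(k) = (k + 1)**2/(k + 2)**2 after simplifying.
A = k**2 + 2*k + 1, B = k**2 + 4*k + 4, C = 1.
f must satisfy (k**2 + 2*k + 1)·f(k+1) − (k**2 + 2*k + 1)·f(k) = 1.
d = 0 from the (2,2,0) case.
f = c0 ⇒ A·f(k+1) − B(k−1)·f(k) − C = -1. The system {-1 = 0} is inconsistent; no antidifference.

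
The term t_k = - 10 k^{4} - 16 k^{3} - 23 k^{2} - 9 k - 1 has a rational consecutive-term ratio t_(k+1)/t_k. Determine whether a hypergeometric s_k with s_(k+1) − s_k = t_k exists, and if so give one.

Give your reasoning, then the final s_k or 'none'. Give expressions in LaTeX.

The ratio is (10*k**4 + 56*k**3 + 131*k**2 + 143*k + 59)/(10*k**4 + 16*k**3 + 23*k**2 + 9*k + 1).
Normal form (A,B,C) = (1, 1, k**4 + 8*k**3/5 + 23*k**2/10 + 9*k/10 + 1/10).
Solve (1)·f(k+1) − (1)·f(k) = k**4 + 8*k**3/5 + 23*k**2/10 + 9*k/10 + 1/10.
Bound: deg f ≤ 5.
Coefficient equations give f(k) = k**2*(2*k**3 - k**2 + 3*k - 3)/10.
Get s_k = R·t_k = k**2*(-2*k**3 + k**2 - 3*k + 3) with R(k) = B(k−1)f(k)/C(k) = k**2*(2*k**3 - k**2 + 3*k - 3)/(10*k**4 + 16*k**3 + 23*k**2 + 9*k + 1).
Δs = -10*k**4 - 16*k**3 - 23*k**2 - 9*k - 1, as required.

s_k = k^{2} \left(- 2 k^{3} + k^{2} - 3 k + 3\right)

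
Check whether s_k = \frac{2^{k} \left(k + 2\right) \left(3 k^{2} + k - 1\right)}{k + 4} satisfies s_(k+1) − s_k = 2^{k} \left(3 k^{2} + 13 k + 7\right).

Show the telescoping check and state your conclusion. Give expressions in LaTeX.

Invalid: residual \frac{2^{k + 1} \left(- 3 k^{3} - 22 k^{2} - 58 k - 29\right)}{k^{2} + 9 k + 20} ≠ 0.

s_(k+1) = 2**(k + 1)*(k + 3)*(k + 3*(k + 1)**2)/(k + 5)
s_(k+1) − s_k = 2**k*(3*k**4 + 34*k**3 + 140*k**2 + 207*k + 82)/(k**2 + 9*k + 20)
(s_(k+1) − s_k) − t_k = 2**(k + 1)*(-3*k**3 - 22*k**2 - 58*k - 29)/(k**2 + 9*k + 20)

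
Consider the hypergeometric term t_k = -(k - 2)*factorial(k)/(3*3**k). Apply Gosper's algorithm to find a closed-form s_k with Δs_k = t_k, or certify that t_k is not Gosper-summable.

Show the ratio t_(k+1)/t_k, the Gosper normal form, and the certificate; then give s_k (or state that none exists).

s_k = -factorial(k)/3**k

Ratio r(k) = (k**2 - 1)/(3*(k - 2)).
Take A(k)=k/3 + 1/3, B(k)=1, C(k)=k - 2.
f must satisfy (k/3 + 1/3)·f(k+1) − (1)·f(k) = k - 2.
deg f ≤ 0 (via 1,0,1).
A polynomial solution: f(k) = 3.
So s_k = (B(k−1)f/C)·t_k = (3/(k - 2))·t_k = -factorial(k)/3**k.
Verify: -(k - 2)*factorial(k)/(3*3**k) matches t_k.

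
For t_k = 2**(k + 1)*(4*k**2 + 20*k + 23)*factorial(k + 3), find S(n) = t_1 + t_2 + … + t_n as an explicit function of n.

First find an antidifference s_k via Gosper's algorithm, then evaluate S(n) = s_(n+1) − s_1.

S(n) = 8*2**n*n*factorial(n + 4) + 12*2**n*factorial(n + 4) - 288

Step 1: r(k) = 2*(4*k**3 + 44*k**2 + 159*k + 188)/(4*k**2 + 20*k + 23).
Normal form (A,B,C) = (2*k + 8, 1, k**2 + 5*k + 23/4).
Solve (2*k + 8)·f(k+1) − (1)·f(k) = k**2 + 5*k + 23/4.
Degrees (1,0,2) ⇒ d ≤ 1.
Match coefficients ⇒ f(k) = (2*k + 1)/4.
Certificate R = B(k−1)f/C = (2*k + 1)/(4*k**2 + 20*k + 23) gives s_k = 2**(k + 1)*(2*k + 1)*factorial(k + 3).
Δs = 2**(k + 1)*(4*k**2 + 20*k + 23)*factorial(k + 3), as required.
Evaluate: s_(n+1) = 2**(n + 2)*(2*n + 3)*factorial(n + 4); subtract s_(1) = 288 ⇒ S(n) = 8*2**n*n*factorial(n + 4) + 12*2**n*factorial(n + 4) - 288.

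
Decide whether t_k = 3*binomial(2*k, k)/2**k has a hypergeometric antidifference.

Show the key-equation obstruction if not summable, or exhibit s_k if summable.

No. Not Gosper-summable.

Step 1: r(k) = (2*k + 1)/(k + 1).
Gosper form: A/B · C(k+1)/C(k) with A=2*k + 1, B=k + 1, C=1.
Need (2*k + 1)·f(k+1) − (k)·f(k) = 1.
d = -1 from the (1,1,0) case.
deg f ≤ -1 is impossible — no certificate.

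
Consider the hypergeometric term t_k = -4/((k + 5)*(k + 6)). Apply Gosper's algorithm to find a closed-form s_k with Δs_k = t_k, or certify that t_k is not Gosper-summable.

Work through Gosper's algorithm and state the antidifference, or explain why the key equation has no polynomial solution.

t_(k+1)/t_k = (k + 5)/(k + 7).
Normal form (A,B,C) = (k + 5, k + 7, 1).
Solve (k + 5)·f(k+1) − (k + 6)·f(k) = 1.
deg f ≤ 1 (via 1,1,0).
A polynomial solution: f(k) = k/5.
Get s_k = R·t_k = -4*k/(5*k + 25) with R(k) = B(k−1)f(k)/C(k) = k*(k + 6)/5.
Verify: -4/(k**2 + 11*k + 30) matches t_k.

s_k = -4*k/(5*k + 25)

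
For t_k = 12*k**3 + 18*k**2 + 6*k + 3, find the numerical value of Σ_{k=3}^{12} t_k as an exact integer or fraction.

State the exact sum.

Step 1: r(k) = (4*k**3 + 18*k**2 + 26*k + 13)/(4*k**3 + 6*k**2 + 2*k + 1).
Take A(k)=1, B(k)=1, C(k)=k**3 + 3*k**2/2 + k/2 + 1/4.
f must satisfy (1)·f(k+1) − (1)·f(k) = k**3 + 3*k**2/2 + k/2 + 1/4.
d = 4 from the (0,0,3) case.
Coefficient equations give f(k) = k*(k**3 - k + 1)/4.
Get s_k = R·t_k = 3*k*(k**3 - k + 1) with R(k) = B(k−1)f(k)/C(k) = k*(k**3 - k + 1)/(4*k**3 + 6*k**2 + 2*k + 1).
Δs = 12*k**3 + 18*k**2 + 6*k + 3, as required.
Evaluate s at k=13 and k=3: 85215 and 225; difference 84990.

Σ = 84990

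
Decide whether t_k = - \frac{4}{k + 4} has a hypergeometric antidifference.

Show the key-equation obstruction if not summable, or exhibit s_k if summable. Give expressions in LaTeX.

r(k) = (k + 4)/(k + 5) after simplifying.
Factor: A=k + 4; B=k + 5; C=1.
Key eq: (k + 4)·f(k+1) = (k + 4)·f(k) + (1).
deg f ≤ 0 (via 1,1,0).
f = c0 ⇒ A·f(k+1) − B(k−1)·f(k) − C = -1. The system {-1 = 0} is inconsistent; no antidifference.

No; the coefficient equations for f are inconsistent.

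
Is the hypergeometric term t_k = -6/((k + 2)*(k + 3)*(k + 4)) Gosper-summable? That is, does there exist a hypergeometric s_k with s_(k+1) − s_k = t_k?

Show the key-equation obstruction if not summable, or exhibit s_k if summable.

t_(k+1)/t_k = (k + 2)/(k + 5).
Take A(k)=k + 2, B(k)=k + 5, C(k)=1.
Set up (k + 2)·f(k+1) − (k + 4)·f(k) − (1) = 0.
d = 2 from the (1,1,0) case.
A polynomial solution: f(k) = k*(k + 5)/12.
Get s_k = R·t_k = k*(-k - 5)/(2*(k + 2)*(k + 3)) with R(k) = B(k−1)f(k)/C(k) = k*(k + 4)*(k + 5)/12.
Δs = -6/(k**3 + 9*k**2 + 26*k + 24), as required.

Yes. s_k = k*(-k - 5)/(2*(k + 2)*(k + 3)).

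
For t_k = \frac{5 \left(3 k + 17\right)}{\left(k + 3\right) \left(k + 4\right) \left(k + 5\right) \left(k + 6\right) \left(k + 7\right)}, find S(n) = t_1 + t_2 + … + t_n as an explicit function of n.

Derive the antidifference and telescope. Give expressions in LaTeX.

S(n) = \frac{n \left(n^{2} + 16 n + 83\right)}{28 \left(n^{3} + 16 n^{2} + 83 n + 140\right)}

The ratio is (k + 3)*(3*k + 20)/((k + 8)*(3*k + 17)).
A = k + 3, B = k + 8, C = k + 17/3.
Set up (k + 3)·f(k+1) − (k + 7)·f(k) − (k + 17/3) = 0.
From deg A=1, deg B=1, deg C=1: d=4.
Coefficient equations give f(k) = k*(k + 5)*(k**2 + 13*k + 54)/216.
Then R = B(k−1)f/C = k*(k + 5)*(k + 7)*(k**2 + 13*k + 54)/(72*(3*k + 17)), so s_k = R(k)·t_k = 5*k*(k**2 + 13*k + 54)/(72*(k**3 + 13*k**2 + 54*k + 72)).
Check: Δs_k = 5*(3*k + 17)/(k**5 + 25*k**4 + 245*k**3 + 1175*k**2 + 2754*k + 2520). ✓
Evaluate: s_(n+1) = 5*(n**3 + 16*n**2 + 83*n + 68)/(72*(n**3 + 16*n**2 + 83*n + 140)); subtract s_(1) = 17/504 ⇒ S(n) = n*(n**2 + 16*n + 83)/(28*(n**3 + 16*n**2 + 83*n + 140)).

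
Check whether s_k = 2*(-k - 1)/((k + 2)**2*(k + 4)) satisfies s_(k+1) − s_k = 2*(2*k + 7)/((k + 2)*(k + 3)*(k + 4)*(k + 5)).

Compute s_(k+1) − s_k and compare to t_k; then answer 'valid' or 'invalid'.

Invalid: residual 2*(-3*k**2 - 19*k - 29)/(k**6 + 19*k**5 + 147*k**4 + 593*k**3 + 1316*k**2 + 1524*k + 720) ≠ 0.

s_(k+1) = 2*(-k - 2)/((k + 3)**2*(k + 5))
s_(k+1) − s_k = 2*(2*k**3 + 14*k**2 + 28*k + 13)/(k**6 + 19*k**5 + 147*k**4 + 593*k**3 + 1316*k**2 + 1524*k + 720)
(s_(k+1) − s_k) − t_k = 2*(-3*k**2 - 19*k - 29)/(k**6 + 19*k**5 + 147*k**4 + 593*k**3 + 1316*k**2 + 1524*k + 720)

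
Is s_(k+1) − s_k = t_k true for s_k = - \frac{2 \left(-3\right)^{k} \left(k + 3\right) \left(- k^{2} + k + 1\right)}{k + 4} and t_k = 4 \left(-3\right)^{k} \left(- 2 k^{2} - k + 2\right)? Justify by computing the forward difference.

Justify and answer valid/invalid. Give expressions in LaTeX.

Invalid: residual \frac{\left(-3\right)^{k} \left(8 k^{3} + 38 k^{2} + 6 k - 34\right)}{k^{2} + 9 k + 20} ≠ 0.

s_(k+1) = 6*(-3)**k*(k + 4)*(k - (k + 1)**2 + 2)/(k + 5)
s_(k+1) − s_k = 2*(-3)**k*(-4*k**4 - 34*k**3 - 75*k**2 - k + 63)/(k**2 + 9*k + 20)
(s_(k+1) − s_k) − t_k = (-3)**k*(8*k**3 + 38*k**2 + 6*k - 34)/(k**2 + 9*k + 20)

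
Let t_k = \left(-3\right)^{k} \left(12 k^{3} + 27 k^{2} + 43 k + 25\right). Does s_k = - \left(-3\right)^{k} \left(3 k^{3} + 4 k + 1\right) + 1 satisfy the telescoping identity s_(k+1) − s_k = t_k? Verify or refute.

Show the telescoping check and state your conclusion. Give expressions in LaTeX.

valid; difference matches t_k

s_(k+1) = 3*(-3)**k*(4*k + 3*(k + 1)**3 + 5) + 1
s_(k+1) − s_k = (-3)**k*(12*k**3 + 27*k**2 + 43*k + 25)
(s_(k+1) − s_k) − t_k = 0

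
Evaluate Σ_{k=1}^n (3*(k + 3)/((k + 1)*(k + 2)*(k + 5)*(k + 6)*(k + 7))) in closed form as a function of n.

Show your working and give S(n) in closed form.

S(n) = n*(n**2 + 15*n + 68)/(84*(n**3 + 15*n**2 + 68*n + 84))

Compute t_(k+1)/t_k: get (k + 1)*(k + 4)*(k + 5)/((k + 3)**2*(k + 8)).
Gosper form: A/B · C(k+1)/C(k) with A=k + 1, B=k + 8, C=k**3 + 10*k**2 + 33*k + 36.
Solve (k + 1)·f(k+1) − (k + 7)·f(k) = k**3 + 10*k**2 + 33*k + 36.
From deg A=1, deg B=1, deg C=3: d=6.
A polynomial solution: f(k) = k*(k + 2)*(k + 3)*(k + 4)*(k**2 + 12*k + 41)/90.
Get s_k = R·t_k = k*(k**2 + 12*k + 41)/(30*(k**3 + 12*k**2 + 41*k + 30)) with R(k) = B(k−1)f(k)/C(k) = k*(k + 2)*(k + 7)*(k**2 + 12*k + 41)/(90*(k + 3)).
Check: Δs_k = 3*(k + 3)/(k**5 + 21*k**4 + 163*k**3 + 567*k**2 + 844*k + 420). ✓
Σ_(k=1)^n t_k = s_(n+1) − s_(1) = ((n**3 + 15*n**2 + 68*n + 54)/(30*(n**3 + 15*n**2 + 68*n + 84))) − (3/140), i.e. n*(n**2 + 15*n + 68)/(84*(n**3 + 15*n**2 + 68*n + 84)).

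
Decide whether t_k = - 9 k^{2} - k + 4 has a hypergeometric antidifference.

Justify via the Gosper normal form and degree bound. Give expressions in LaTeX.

Yes. s_k = k \left(- 3 k^{2} + 4 k + 3\right).

r(k) = (k + 9*(k + 1)**2 - 3)/(9*k**2 + k - 4) after simplifying.
Gosper form: A/B · C(k+1)/C(k) with A=1, B=1, C=k**2 + k/9 - 4/9.
Need (1)·f(k+1) − (1)·f(k) = k**2 + k/9 - 4/9.
From deg A=0, deg B=0, deg C=2: d=3.
Solve for f: f(k) = k*(3*k**2 - 4*k - 3)/9 (degree 3 ≤ 3).
Certificate R = B(k−1)f/C = k*(3*k**2 - 4*k - 3)/(9*k**2 + k - 4) gives s_k = k*(-3*k**2 + 4*k + 3).
Check: Δs_k = -9*k**2 - k + 4. ✓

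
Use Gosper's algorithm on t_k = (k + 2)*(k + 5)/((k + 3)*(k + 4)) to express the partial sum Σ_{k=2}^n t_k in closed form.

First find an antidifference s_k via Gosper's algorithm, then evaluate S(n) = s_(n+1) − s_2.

S(n) = (5*n**2 + 13*n - 18)/(5*(n + 4))

Ratio r(k) = (k + 3)**2*(k + 6)/((k + 2)*(k + 5)**2).
So A=k + 3 and B=k + 5, with C=k**2 + 7*k + 10.
f must satisfy (k + 3)·f(k+1) − (k + 4)·f(k) = k**2 + 7*k + 10.
Degrees (1,1,2) ⇒ d ≤ 2.
A polynomial solution: f(k) = k*(3*k + 7)/3.
Certificate R = B(k−1)f/C = k*(k + 4)*(3*k + 7)/(3*(k + 2)*(k + 5)) gives s_k = k*(3*k + 7)/(3*(k + 3)).
s_(k+1) − s_k = (k**2 + 7*k + 10)/(k**2 + 7*k + 12) = t_k.
Telescope: S(n) = s_(n+1) − s_(2) = (3*n**2 + 13*n + 10)/(3*(n + 4)) − (26/15) = (5*n**2 + 13*n - 18)/(5*(n + 4)).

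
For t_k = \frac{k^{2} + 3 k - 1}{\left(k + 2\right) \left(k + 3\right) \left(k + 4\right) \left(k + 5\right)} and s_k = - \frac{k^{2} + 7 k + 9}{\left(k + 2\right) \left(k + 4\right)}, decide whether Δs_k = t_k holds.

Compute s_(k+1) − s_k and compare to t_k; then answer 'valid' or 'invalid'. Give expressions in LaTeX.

s_(k+1) = (-7*k - (k + 1)**2 - 16)/((k + 3)*(k + 5))
s_(k+1) − s_k = (k**2 + 3*k - 1)/(k**4 + 14*k**3 + 71*k**2 + 154*k + 120)
(s_(k+1) − s_k) − t_k = 0

valid; difference matches t_k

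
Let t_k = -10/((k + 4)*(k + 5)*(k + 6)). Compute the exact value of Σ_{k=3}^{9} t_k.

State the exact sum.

Σ = -11/168

Step 1: r(k) = (k + 4)/(k + 7).
Gosper form: A/B · C(k+1)/C(k) with A=k + 4, B=k + 7, C=1.
Solve (k + 4)·f(k+1) − (k + 6)·f(k) = 1.
deg f ≤ 2 (via 1,1,0).
Solve for f: f(k) = k*(k + 9)/40 (degree 2 ≤ 2).
Get s_k = R·t_k = k*(-k - 9)/(4*(k + 4)*(k + 5)) with R(k) = B(k−1)f(k)/C(k) = k*(k + 6)*(k + 9)/40.
Δs = -10/(k**3 + 15*k**2 + 74*k + 120), as required.
Σ_(k=3)^(9) t_k = s_(10) − s_(3) = -19/84 − (-9/56) = -11/168.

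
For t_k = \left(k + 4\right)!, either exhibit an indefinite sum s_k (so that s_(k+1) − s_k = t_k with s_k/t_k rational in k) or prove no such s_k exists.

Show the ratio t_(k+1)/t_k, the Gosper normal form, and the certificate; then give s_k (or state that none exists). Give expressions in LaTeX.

Compute t_(k+1)/t_k: get k + 5.
Gosper form: A/B · C(k+1)/C(k) with A=k + 5, B=1, C=1.
Need (k + 5)·f(k+1) − (1)·f(k) = 1.
deg f ≤ -1 (via 1,0,0).
deg f ≤ -1 is impossible — no certificate.

not Gosper-summable; s_k does not exist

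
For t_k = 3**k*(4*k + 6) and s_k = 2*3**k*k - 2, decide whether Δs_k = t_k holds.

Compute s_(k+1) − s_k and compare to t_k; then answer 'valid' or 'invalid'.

s_(k+1) = 2*3**(k + 1)*(k + 1) - 2
s_(k+1) − s_k = 3**k*(4*k + 6)
(s_(k+1) − s_k) − t_k = 0

Valid — Δs_k = t_k.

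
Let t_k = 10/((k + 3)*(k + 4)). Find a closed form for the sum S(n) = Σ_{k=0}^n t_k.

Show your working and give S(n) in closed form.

Compute t_(k+1)/t_k: get (k + 3)/(k + 5).
Factor: A=k + 3; B=k + 5; C=1.
Solve (k + 3)·f(k+1) − (k + 4)·f(k) = 1.
From deg A=1, deg B=1, deg C=0: d=1.
Solving with deg f ≤ 1: f(k) = k/3.
So s_k = (B(k−1)f/C)·t_k = (k*(k + 4)/3)·t_k = 10*k/(3*(k + 3)).
s_(k+1) − s_k = 10/(k**2 + 7*k + 12) = t_k.
s_(n+1) = 10*(n + 1)/(3*(n + 4)) and s_(0) = 0, so S(n) = 10*(n + 1)/(3*(n + 4)).

S(n) = 10*(n + 1)/(3*(n + 4))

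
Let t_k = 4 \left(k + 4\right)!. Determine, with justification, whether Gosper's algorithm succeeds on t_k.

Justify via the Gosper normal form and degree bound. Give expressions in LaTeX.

No. Not Gosper-summable.

r(k) = k + 5 after simplifying.
Normal form (A,B,C) = (k + 5, 1, 1).
Key eq: (k + 5)·f(k+1) = (1)·f(k) + (1).
Degrees (1,0,0) ⇒ d ≤ -1.
Negative degree bound (-1): no f exists, t_k not Gosper-summable.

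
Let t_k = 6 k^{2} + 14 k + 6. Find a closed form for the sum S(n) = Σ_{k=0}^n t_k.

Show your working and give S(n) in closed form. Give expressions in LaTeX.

The ratio is (3*k**2 + 13*k + 13)/(3*k**2 + 7*k + 3).
Take A(k)=1, B(k)=1, C(k)=k**2 + 7*k/3 + 1.
Solve (1)·f(k+1) − (1)·f(k) = k**2 + 7*k/3 + 1.
deg f ≤ 3 (via 0,0,2).
Solving with deg f ≤ 3: f(k) = k**2*(k + 2)/3.
Get s_k = R·t_k = 2*k**2*(k + 2) with R(k) = B(k−1)f(k)/C(k) = k**2*(k + 2)/(3*k**2 + 7*k + 3).
Δs = 6*k**2 + 14*k + 6, as required.
Σ_(k=0)^n t_k = s_(n+1) − s_(0) = (2*n**3 + 10*n**2 + 14*n + 6) − (0), i.e. 2*n**3 + 10*n**2 + 14*n + 6.

S(n) = 2 n^{3} + 10 n^{2} + 14 n + 6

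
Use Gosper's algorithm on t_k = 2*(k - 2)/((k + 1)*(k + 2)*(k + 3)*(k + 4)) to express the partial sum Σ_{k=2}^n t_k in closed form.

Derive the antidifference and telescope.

S(n) = (n**3 + 9*n**2 - 34*n + 24)/(60*(n**3 + 9*n**2 + 26*n + 24))

Compute t_(k+1)/t_k: get (k - 1)*(k + 1)/((k - 2)*(k + 5)).
Factor: A=k + 1; B=k + 5; C=k - 2.
f must satisfy (k + 1)·f(k+1) − (k + 4)·f(k) = k - 2.
deg f ≤ 3 (via 1,1,1).
Solve for f: f(k) = -k*(k**2 + 6*k + 17)/12 (degree 3 ≤ 3).
Certificate R = B(k−1)f/C = -k*(k + 4)*(k**2 + 6*k + 17)/(12*(k - 2)) gives s_k = k*(-k**2 - 6*k - 17)/(6*(k + 1)*(k + 2)*(k + 3)).
Check: Δs_k = 2*(k - 2)/(k**4 + 10*k**3 + 35*k**2 + 50*k + 24). ✓
Telescope: S(n) = s_(n+1) − s_(2) = (-n**3 - 9*n**2 - 32*n - 24)/(6*(n**3 + 9*n**2 + 26*n + 24)) − (-11/60) = (n**3 + 9*n**2 - 34*n + 24)/(60*(n**3 + 9*n**2 + 26*n + 24)).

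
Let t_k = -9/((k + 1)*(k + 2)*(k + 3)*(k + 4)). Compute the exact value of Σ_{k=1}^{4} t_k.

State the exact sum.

The ratio is (k + 1)/(k + 5).
Normal form (A,B,C) = (k + 1, k + 5, 1).
Key eq: (k + 1)·f(k+1) = (k + 4)·f(k) + (1).
From deg A=1, deg B=1, deg C=0: d=3.
Match coefficients ⇒ f(k) = k*(k**2 + 6*k + 11)/18.
Get s_k = R·t_k = k*(-k**2 - 6*k - 11)/(2*(k + 1)*(k + 2)*(k + 3)) with R(k) = B(k−1)f(k)/C(k) = k*(k + 4)*(k**2 + 6*k + 11)/18.
Check: Δs_k = -9/(k**4 + 10*k**3 + 35*k**2 + 50*k + 24). ✓
Σ_(k=1)^(4) t_k = s_(5) − s_(1) = -55/112 − (-3/8) = -13/112.

Σ = -13/112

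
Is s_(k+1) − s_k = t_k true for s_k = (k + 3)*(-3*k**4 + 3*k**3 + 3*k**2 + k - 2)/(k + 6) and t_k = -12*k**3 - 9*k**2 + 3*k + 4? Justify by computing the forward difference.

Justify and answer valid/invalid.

Invalid: residual 3*(9*k**4 + 84*k**3 + 54*k**2 - 21*k - 26)/(k**2 + 13*k + 42) ≠ 0.

s_(k+1) = (-3*k**5 - 21*k**4 - 42*k**3 - 20*k**2 + 18*k + 8)/(k + 7)
s_(k+1) − s_k = (-12*k**5 - 138*k**4 - 366*k**3 - 173*k**2 + 115*k + 90)/(k**2 + 13*k + 42)
(s_(k+1) − s_k) − t_k = 3*(9*k**4 + 84*k**3 + 54*k**2 - 21*k - 26)/(k**2 + 13*k + 42)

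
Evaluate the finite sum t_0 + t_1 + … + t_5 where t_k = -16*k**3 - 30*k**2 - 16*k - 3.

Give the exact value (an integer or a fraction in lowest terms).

Ratio r(k) = (16*k**3 + 78*k**2 + 124*k + 65)/(16*k**3 + 30*k**2 + 16*k + 3).
Gosper form: A/B · C(k+1)/C(k) with A=1, B=1, C=k**3 + 15*k**2/8 + k + 3/16.
Solve (1)·f(k+1) − (1)·f(k) = k**3 + 15*k**2/8 + k + 3/16.
Degrees (0,0,3) ⇒ d ≤ 4.
Solving with deg f ≤ 4: f(k) = k**2*(4*k**2 + 2*k - 3)/16.
Then R = B(k−1)f/C = k**2*(4*k**2 + 2*k - 3)/(16*k**3 + 30*k**2 + 16*k + 3), so s_k = R(k)·t_k = k**2*(-4*k**2 - 2*k + 3).
Check: Δs_k = -16*k**3 - 30*k**2 - 16*k - 3. ✓
Evaluate s at k=6 and k=0: -5508 and 0; difference -5508.

Σ = -5508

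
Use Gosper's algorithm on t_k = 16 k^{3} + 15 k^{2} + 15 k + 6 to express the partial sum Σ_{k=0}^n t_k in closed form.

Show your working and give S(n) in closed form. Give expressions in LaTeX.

S(n) = 4 n^{4} + 13 n^{3} + 19 n^{2} + 16 n + 6

Compute t_(k+1)/t_k: get (16*k**3 + 63*k**2 + 93*k + 52)/(16*k**3 + 15*k**2 + 15*k + 6).
Take A(k)=1, B(k)=1, C(k)=k**3 + 15*k**2/16 + 15*k/16 + 3/8.
Set up (1)·f(k+1) − (1)·f(k) − (k**3 + 15*k**2/16 + 15*k/16 + 3/8) = 0.
From deg A=0, deg B=0, deg C=3: d=4.
A polynomial solution: f(k) = k*(4*k**3 - 3*k**2 + 4*k + 1)/16.
Certificate R = B(k−1)f/C = k*(4*k**3 - 3*k**2 + 4*k + 1)/(16*k**3 + 15*k**2 + 15*k + 6) gives s_k = k*(4*k**3 - 3*k**2 + 4*k + 1).
Verify: 16*k**3 + 15*k**2 + 15*k + 6 matches t_k.
Σ_(k=0)^n t_k = s_(n+1) − s_(0) = (4*n**4 + 13*n**3 + 19*n**2 + 16*n + 6) − (0), i.e. 4*n**4 + 13*n**3 + 19*n**2 + 16*n + 6.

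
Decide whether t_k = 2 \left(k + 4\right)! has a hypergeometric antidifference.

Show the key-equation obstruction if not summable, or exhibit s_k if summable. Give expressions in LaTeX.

No; the degree bound rules out any f.

Step 1: r(k) = k + 5.
Take A(k)=k + 5, B(k)=1, C(k)=1.
f must satisfy (k + 5)·f(k+1) − (1)·f(k) = 1.
Bound: deg f ≤ -1.
d = -1 < 0 ⇒ no nonzero polynomial f; not summable.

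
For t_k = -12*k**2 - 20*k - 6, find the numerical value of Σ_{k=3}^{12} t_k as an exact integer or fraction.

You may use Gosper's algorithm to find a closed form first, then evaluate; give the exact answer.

Σ = -9300

Ratio r(k) = (6*k**2 + 22*k + 19)/(6*k**2 + 10*k + 3).
Gosper form: A/B · C(k+1)/C(k) with A=1, B=1, C=k**2 + 5*k/3 + 1/2.
Key eq: (1)·f(k+1) = (1)·f(k) + (k**2 + 5*k/3 + 1/2).
From deg A=0, deg B=0, deg C=2: d=3.
A polynomial solution: f(k) = k*(2*k**2 + 2*k - 1)/6.
Get s_k = R·t_k = 2*k*(-2*k**2 - 2*k + 1) with R(k) = B(k−1)f(k)/C(k) = k*(2*k**2 + 2*k - 1)/(6*k**2 + 10*k + 3).
Verify: -12*k**2 - 20*k - 6 matches t_k.
Sum = s_(13) − s_(3); s_(13) = -9438, s_(3) = -138 ⇒ -9300.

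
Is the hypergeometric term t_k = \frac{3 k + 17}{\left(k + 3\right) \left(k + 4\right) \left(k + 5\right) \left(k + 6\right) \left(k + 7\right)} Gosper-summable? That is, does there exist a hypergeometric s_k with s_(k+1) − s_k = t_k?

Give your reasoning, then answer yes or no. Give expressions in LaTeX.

Step 1: r(k) = (k + 3)*(3*k + 20)/((k + 8)*(3*k + 17)).
Take A(k)=k + 3, B(k)=k + 8, C(k)=k + 17/3.
Need (k + 3)·f(k+1) − (k + 7)·f(k) = k + 17/3.
deg f ≤ 4 (via 1,1,1).
Match coefficients ⇒ f(k) = k*(k + 5)*(k**2 + 13*k + 54)/216.
Get s_k = R·t_k = k*(k**2 + 13*k + 54)/(72*(k**3 + 13*k**2 + 54*k + 72)) with R(k) = B(k−1)f(k)/C(k) = k*(k + 5)*(k + 7)*(k**2 + 13*k + 54)/(72*(3*k + 17)).
Δs = (3*k + 17)/(k**5 + 25*k**4 + 245*k**3 + 1175*k**2 + 2754*k + 2520), as required.

Yes. s_k = \frac{k \left(k^{2} + 13 k + 54\right)}{72 \left(k^{3} + 13 k^{2} + 54 k + 72\right)}.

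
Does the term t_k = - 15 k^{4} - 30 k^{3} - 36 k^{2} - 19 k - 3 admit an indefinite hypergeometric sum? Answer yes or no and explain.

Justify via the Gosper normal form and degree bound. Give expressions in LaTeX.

r(k) = (15*k**4 + 90*k**3 + 216*k**2 + 241*k + 103)/(15*k**4 + 30*k**3 + 36*k**2 + 19*k + 3) after simplifying.
Gosper form: A/B · C(k+1)/C(k) with A=1, B=1, C=k**4 + 2*k**3 + 12*k**2/5 + 19*k/15 + 1/5.
f must satisfy (1)·f(k+1) − (1)·f(k) = k**4 + 2*k**3 + 12*k**2/5 + 19*k/15 + 1/5.
From deg A=0, deg B=0, deg C=4: d=5.
Coefficient equations give f(k) = k*(3*k**4 + 2*k**2 - k - 1)/15.
Then R = B(k−1)f/C = k*(3*k**4 + 2*k**2 - k - 1)/(15*k**4 + 30*k**3 + 36*k**2 + 19*k + 3), so s_k = R(k)·t_k = k*(-3*k**4 - 2*k**2 + k + 1).
Δs = -15*k**4 - 30*k**3 - 36*k**2 - 19*k - 3, as required.

Yes. s_k = k \left(- 3 k^{4} - 2 k^{2} + k + 1\right).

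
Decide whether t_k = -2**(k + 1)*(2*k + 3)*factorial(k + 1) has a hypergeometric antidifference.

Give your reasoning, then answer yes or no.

Yes. s_k = -2**(k + 1)*factorial(k + 1).

t_(k+1)/t_k = 2*(k + 2)*(2*k + 5)/(2*k + 3).
So A=2*k + 4 and B=1, with C=k + 3/2.
Need (2*k + 4)·f(k+1) − (1)·f(k) = k + 3/2.
d = 0 from the (1,0,1) case.
Match coefficients ⇒ f(k) = 1/2.
R(k) = B(k−1)·f(k)/C(k) = 1/(2*k + 3); s_k = R·t_k = -2**(k + 1)*factorial(k + 1).
Δs = -2**(k + 1)*(2*k + 3)*factorial(k + 1), as required.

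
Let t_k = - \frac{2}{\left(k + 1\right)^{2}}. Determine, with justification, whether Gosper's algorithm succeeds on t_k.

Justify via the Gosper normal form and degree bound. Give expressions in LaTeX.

Ratio r(k) = (k + 1)**2/(k + 2)**2.
Normal form (A,B,C) = (k**2 + 2*k + 1, k**2 + 4*k + 4, 1).
Key eq: (k**2 + 2*k + 1)·f(k+1) = (k**2 + 2*k + 1)·f(k) + (1).
d = 0 from the (2,2,0) case.
Generic f = c0 gives residual -1; -1 = 0 cannot hold, so t_k is not Gosper-summable.

No; the coefficient equations for f are inconsistent.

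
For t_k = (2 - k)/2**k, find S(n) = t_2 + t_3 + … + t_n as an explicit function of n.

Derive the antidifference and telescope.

S(n) = -1/2 + n/2**n

Ratio r(k) = (k - 1)/(2*(k - 2)).
Take A(k)=1/2, B(k)=1, C(k)=k - 2.
Key eq: (1/2)·f(k+1) = (1)·f(k) + (k - 2).
Bound: deg f ≤ 1.
Match coefficients ⇒ f(k) = -2*(k - 1).
Then R = B(k−1)f/C = -2*(k - 1)/(k - 2), so s_k = R(k)·t_k = 2**(1 - k)*(k - 1).
s_(k+1) − s_k = (2 - k)/2**k = t_k.
Evaluate: s_(n+1) = n/2**n; subtract s_(2) = 1/2 ⇒ S(n) = -1/2 + n/2**n.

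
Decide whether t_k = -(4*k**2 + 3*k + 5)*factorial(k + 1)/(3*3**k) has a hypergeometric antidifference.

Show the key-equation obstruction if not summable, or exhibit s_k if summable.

Compute t_(k+1)/t_k: get (k + 2)*(3*k + 4*(k + 1)**2 + 8)/(3*(4*k**2 + 3*k + 5)).
Gosper form: A/B · C(k+1)/C(k) with A=k/3 + 2/3, B=1, C=k**2 + 3*k/4 + 5/4.
Key eq: (k/3 + 2/3)·f(k+1) = (1)·f(k) + (k**2 + 3*k/4 + 5/4).
d = 1 from the (1,0,2) case.
Match coefficients ⇒ f(k) = 3*(4*k + 3)/4.
Certificate R = B(k−1)f/C = 3*(4*k + 3)/(4*k**2 + 3*k + 5) gives s_k = -(4*k + 3)*factorial(k + 1)/3**k.
Verify: -(4*k**2 + 3*k + 5)*factorial(k + 1)/(3*3**k) matches t_k.

Yes. s_k = -(4*k + 3)*factorial(k + 1)/3**k.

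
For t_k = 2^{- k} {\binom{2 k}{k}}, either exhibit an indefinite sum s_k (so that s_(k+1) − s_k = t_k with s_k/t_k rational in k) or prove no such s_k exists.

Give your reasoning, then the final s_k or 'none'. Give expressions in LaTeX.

The ratio is (2*k + 1)/(k + 1).
Gosper form: A/B · C(k+1)/C(k) with A=2*k + 1, B=k + 1, C=1.
Solve (2*k + 1)·f(k+1) − (k)·f(k) = 1.
Bound: deg f ≤ -1.
Bound -1 < 0, so the key equation has no polynomial solution.

not Gosper-summable; s_k does not exist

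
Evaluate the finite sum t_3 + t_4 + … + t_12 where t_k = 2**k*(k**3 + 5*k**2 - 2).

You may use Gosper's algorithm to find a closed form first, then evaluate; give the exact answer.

The ratio is 2*((k + 1)**3 + 5*(k + 1)**2 - 2)/(k**3 + 5*k**2 - 2).
Gosper form: A/B · C(k+1)/C(k) with A=2, B=1, C=k**3 + 5*k**2 - 2.
Set up (2)·f(k+1) − (1)·f(k) − (k**3 + 5*k**2 - 2) = 0.
d = 3 from the (0,0,3) case.
A polynomial solution: f(k) = (k - 1)*(k**2 - 2).
Then R = B(k−1)f/C = (k - 1)*(k**2 - 2)/(k**3 + 5*k**2 - 2), so s_k = R(k)·t_k = 2**k*(k**3 - k**2 - 2*k + 2).
Check: Δs_k = 2**k*(k**3 + 5*k**2 - 2). ✓
Σ_(k=3)^(12) t_k = s_(13) − s_(3) = 16416768 − (112) = 16416656.

Σ = 16416656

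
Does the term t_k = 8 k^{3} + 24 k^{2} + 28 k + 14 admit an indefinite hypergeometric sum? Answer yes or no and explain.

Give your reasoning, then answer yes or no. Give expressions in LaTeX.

Yes. s_k = 2 k \left(k^{3} + 2 k^{2} + 2 k + 2\right).

Step 1: r(k) = (4*k**3 + 24*k**2 + 50*k + 37)/(4*k**3 + 12*k**2 + 14*k + 7).
Factor: A=1; B=1; C=k**3 + 3*k**2 + 7*k/2 + 7/4.
Solve (1)·f(k+1) − (1)·f(k) = k**3 + 3*k**2 + 7*k/2 + 7/4.
deg f ≤ 4 (via 0,0,3).
Match coefficients ⇒ f(k) = k*(k**3 + 2*k**2 + 2*k + 2)/4.
So s_k = (B(k−1)f/C)·t_k = (k*(k**3 + 2*k**2 + 2*k + 2)/(4*k**3 + 12*k**2 + 14*k + 7))·t_k = 2*k*(k**3 + 2*k**2 + 2*k + 2).
Δs = 8*k**3 + 24*k**2 + 28*k + 14, as required.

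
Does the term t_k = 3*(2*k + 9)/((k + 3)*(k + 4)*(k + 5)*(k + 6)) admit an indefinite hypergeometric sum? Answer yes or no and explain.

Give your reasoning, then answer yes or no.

Yes. s_k = k*(k + 8)/(5*(k**2 + 8*k + 15)).

The ratio is (k + 3)*(2*k + 11)/((k + 7)*(2*k + 9)).
Factor: A=k + 3; B=k + 7; C=k + 9/2.
Need (k + 3)·f(k+1) − (k + 6)·f(k) = k + 9/2.
From deg A=1, deg B=1, deg C=1: d=3.
Coefficient equations give f(k) = k*(k + 4)*(k + 8)/30.
So s_k = (B(k−1)f/C)·t_k = (k*(k + 4)*(k + 6)*(k + 8)/(15*(2*k + 9)))·t_k = k*(k + 8)/(5*(k**2 + 8*k + 15)).
s_(k+1) − s_k = 3*(2*k + 9)/(k**4 + 18*k**3 + 119*k**2 + 342*k + 360) = t_k.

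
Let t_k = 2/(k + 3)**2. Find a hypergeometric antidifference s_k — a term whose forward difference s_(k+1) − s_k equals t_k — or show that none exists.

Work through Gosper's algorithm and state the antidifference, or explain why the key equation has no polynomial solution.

The ratio is (k + 3)**2/(k + 4)**2.
Gosper form: A/B · C(k+1)/C(k) with A=k**2 + 6*k + 9, B=k**2 + 8*k + 16, C=1.
Solve (k**2 + 6*k + 9)·f(k+1) − (k**2 + 6*k + 9)·f(k) = 1.
d = 0 from the (2,2,0) case.
Write f(k) = c0. Then LHS − RHS = -1, requiring -1 = 0: contradictory. No certificate.

not Gosper-summable; s_k does not exist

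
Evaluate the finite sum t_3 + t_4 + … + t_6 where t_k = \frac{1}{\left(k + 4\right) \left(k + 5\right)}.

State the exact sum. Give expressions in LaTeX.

The ratio is (k + 4)/(k + 6).
A = k + 4, B = k + 6, C = 1.
f must satisfy (k + 4)·f(k+1) − (k + 5)·f(k) = 1.
Degrees (1,1,0) ⇒ d ≤ 1.
Coefficient equations give f(k) = k/4.
Get s_k = R·t_k = k/(4*(k + 4)) with R(k) = B(k−1)f(k)/C(k) = k*(k + 5)/4.
Verify: 1/(k**2 + 9*k + 20) matches t_k.
Evaluate s at k=7 and k=3: 7/44 and 3/28; difference 4/77.

Σ = 4/77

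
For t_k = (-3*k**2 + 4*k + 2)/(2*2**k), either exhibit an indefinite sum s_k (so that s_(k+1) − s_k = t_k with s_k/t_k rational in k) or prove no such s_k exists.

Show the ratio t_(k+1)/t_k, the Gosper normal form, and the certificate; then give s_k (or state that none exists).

s_k = (3*k**2 + 2*k + 3)/2**k

Ratio r(k) = (3*k**2 + 2*k - 3)/(2*(3*k**2 - 4*k - 2)).
Gosper form: A/B · C(k+1)/C(k) with A=1/2, B=1, C=k**2 - 4*k/3 - 2/3.
Need (1/2)·f(k+1) − (1)·f(k) = k**2 - 4*k/3 - 2/3.
d = 2 from the (0,0,2) case.
Coefficient equations give f(k) = -2*(3*k**2 + 2*k + 3)/3.
So s_k = (B(k−1)f/C)·t_k = (-2*(3*k**2 + 2*k + 3)/(3*k**2 - 4*k - 2))·t_k = (3*k**2 + 2*k + 3)/2**k.
Verify: (-3*k**2 + 4*k + 2)/(2*2**k) matches t_k.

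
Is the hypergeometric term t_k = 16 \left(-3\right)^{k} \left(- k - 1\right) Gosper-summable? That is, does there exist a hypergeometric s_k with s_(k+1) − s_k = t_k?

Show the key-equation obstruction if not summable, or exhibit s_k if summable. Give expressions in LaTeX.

Yes. s_k = \left(-3\right)^{k} \left(4 k + 1\right).

Step 1: r(k) = 3*(-k - 2)/(k + 1).
Take A(k)=-3, B(k)=1, C(k)=k + 1.
Key eq: (-3)·f(k+1) = (1)·f(k) + (k + 1).
d = 1 from the (0,0,1) case.
Solving with deg f ≤ 1: f(k) = -(4*k + 1)/16.
Certificate R = B(k−1)f/C = -(4*k + 1)/(16*(k + 1)) gives s_k = (-3)**k*(4*k + 1).
s_(k+1) − s_k = 16*(-3)**k*(-k - 1) = t_k.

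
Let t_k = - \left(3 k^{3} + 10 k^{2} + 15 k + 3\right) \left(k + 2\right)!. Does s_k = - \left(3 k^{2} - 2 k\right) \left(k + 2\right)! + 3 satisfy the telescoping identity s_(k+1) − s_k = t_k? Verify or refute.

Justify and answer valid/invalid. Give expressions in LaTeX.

Valid: the claim telescopes to t_k.

s_(k+1) = (2*k - 3*(k + 1)**2 + 2)*factorial(k + 3) + 3
s_(k+1) − s_k = -(3*k**3 + 10*k**2 + 15*k + 3)*factorial(k + 2)
(s_(k+1) − s_k) − t_k = 0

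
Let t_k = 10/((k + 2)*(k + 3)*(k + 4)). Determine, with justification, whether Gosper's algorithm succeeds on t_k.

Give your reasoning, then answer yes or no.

Yes. s_k = 5*k*(k + 5)/(6*(k + 2)*(k + 3)).

t_(k+1)/t_k = (k + 2)/(k + 5).
A = k + 2, B = k + 5, C = 1.
Solve (k + 2)·f(k+1) − (k + 4)·f(k) = 1.
From deg A=1, deg B=1, deg C=0: d=2.
A polynomial solution: f(k) = k*(k + 5)/12.
Certificate R = B(k−1)f/C = k*(k + 4)*(k + 5)/12 gives s_k = 5*k*(k + 5)/(6*(k + 2)*(k + 3)).
Check: Δs_k = 10/(k**3 + 9*k**2 + 26*k + 24). ✓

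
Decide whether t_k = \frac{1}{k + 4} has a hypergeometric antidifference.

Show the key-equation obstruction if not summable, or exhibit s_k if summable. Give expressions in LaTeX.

The ratio is (k + 4)/(k + 5).
Factor: A=k + 4; B=k + 5; C=1.
f must satisfy (k + 4)·f(k+1) − (k + 4)·f(k) = 1.
d = 0 from the (1,1,0) case.
Put f(k) = c0: A·f(k+1) − B(k−1)·f(k) − C = -1; need -1 = 0 — inconsistent ⇒ no f, not summable.

No — key equation has no polynomial f.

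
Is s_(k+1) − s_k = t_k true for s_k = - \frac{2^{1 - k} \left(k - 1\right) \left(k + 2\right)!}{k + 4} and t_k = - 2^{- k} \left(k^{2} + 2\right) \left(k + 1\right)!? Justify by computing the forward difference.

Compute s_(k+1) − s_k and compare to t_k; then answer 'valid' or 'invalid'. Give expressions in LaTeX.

s_(k+1) = -k*factorial(k + 3)/(2**k*(k + 5))
s_(k+1) − s_k = -(k**3 + 5*k**2 + 4*k + 10)*factorial(k + 2)/(2**k*(k + 4)*(k + 5))
(s_(k+1) − s_k) − t_k = 2**(1 - k)*(k**3 + 4*k**2 + 10)*factorial(k + 1)/((k + 4)*(k + 5))

Invalid: residual \frac{2^{1 - k} \left(k^{3} + 4 k^{2} + 10\right) \left(k + 1\right)!}{\left(k + 4\right) \left(k + 5\right)} ≠ 0.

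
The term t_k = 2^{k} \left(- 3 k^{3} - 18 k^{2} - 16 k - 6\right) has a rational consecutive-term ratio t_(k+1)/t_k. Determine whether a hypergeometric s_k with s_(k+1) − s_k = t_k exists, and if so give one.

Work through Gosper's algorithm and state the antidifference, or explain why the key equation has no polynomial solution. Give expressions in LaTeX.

s_k = 2^{k} \left(- 3 k^{3} + 2 k - 4\right)

Step 1: r(k) = 2*(3*k**3 + 27*k**2 + 61*k + 43)/(3*k**3 + 18*k**2 + 16*k + 6).
So A=2 and B=1, with C=k**3 + 6*k**2 + 16*k/3 + 2.
Set up (2)·f(k+1) − (1)·f(k) − (k**3 + 6*k**2 + 16*k/3 + 2) = 0.
From deg A=0, deg B=0, deg C=3: d=3.
Coefficient equations give f(k) = (3*k**3 - 2*k + 4)/3.
Certificate R = B(k−1)f/C = (3*k**3 - 2*k + 4)/(3*k**3 + 18*k**2 + 16*k + 6) gives s_k = 2**k*(-3*k**3 + 2*k - 4).
Check: Δs_k = 2**k*(3*k**3 + 2*k - 6*(k + 1)**3). ✓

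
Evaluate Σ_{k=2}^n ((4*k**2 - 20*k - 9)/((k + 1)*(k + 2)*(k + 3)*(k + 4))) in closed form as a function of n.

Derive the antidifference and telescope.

S(n) = (n**3 - 39*n**2 - 22*n + 60)/(12*(n**3 + 9*n**2 + 26*n + 24))

t_(k+1)/t_k = (4*k**3 - 8*k**2 - 37*k - 25)/(4*k**3 - 109*k - 45).
Normal form (A,B,C) = (k + 1, k + 5, k**2 - 5*k - 9/4).
f must satisfy (k + 1)·f(k+1) − (k + 4)·f(k) = k**2 - 5*k - 9/4.
deg f ≤ 3 (via 1,1,2).
A polynomial solution: f(k) = -k*(k**2 + 14*k + 3)/8.
So s_k = (B(k−1)f/C)·t_k = (-k*(k + 4)*(k**2 + 14*k + 3)/(2*(4*k**2 - 20*k - 9)))·t_k = k*(-k**2 - 14*k - 3)/(2*(k + 1)*(k + 2)*(k + 3)).
Δs = (4*k**2 - 20*k - 9)/(k**4 + 10*k**3 + 35*k**2 + 50*k + 24), as required.
Telescope: S(n) = s_(n+1) − s_(2) = (-n**3 - 17*n**2 - 34*n - 18)/(2*(n**3 + 9*n**2 + 26*n + 24)) − (-7/12) = (n**3 - 39*n**2 - 22*n + 60)/(12*(n**3 + 9*n**2 + 26*n + 24)).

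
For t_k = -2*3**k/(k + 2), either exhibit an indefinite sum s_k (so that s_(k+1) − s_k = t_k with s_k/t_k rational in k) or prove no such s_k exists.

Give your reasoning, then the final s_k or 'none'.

no hypergeometric antidifference exists

Step 1: r(k) = 3*(k + 2)/(k + 3).
Factor: A=3*k + 6; B=k + 3; C=1.
f must satisfy (3*k + 6)·f(k+1) − (k + 2)·f(k) = 1.
d = -1 from the (1,1,0) case.
Bound -1 < 0, so the key equation has no polynomial solution.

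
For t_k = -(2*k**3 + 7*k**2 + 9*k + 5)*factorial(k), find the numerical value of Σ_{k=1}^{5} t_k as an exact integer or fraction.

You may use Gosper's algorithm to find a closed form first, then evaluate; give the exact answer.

Σ = -64795

Compute t_(k+1)/t_k: get (2*k**4 + 15*k**3 + 42*k**2 + 52*k + 23)/(2*k**3 + 7*k**2 + 9*k + 5).
Take A(k)=k + 1, B(k)=1, C(k)=k**3 + 7*k**2/2 + 9*k/2 + 5/2.
Set up (k + 1)·f(k+1) − (1)·f(k) − (k**3 + 7*k**2/2 + 9*k/2 + 5/2) = 0.
d = 2 from the (1,0,3) case.
Coefficient equations give f(k) = k*(2*k + 3)/2.
So s_k = (B(k−1)f/C)·t_k = (k*(2*k + 3)/(2*k**3 + 7*k**2 + 9*k + 5))·t_k = -k*(2*k + 3)*factorial(k).
Check: Δs_k = -(2*k**3 + 7*k**2 + 9*k + 5)*factorial(k). ✓
Telescoping: Σ = s_(6) − s_(1) = -64800 − (-5) = -64795.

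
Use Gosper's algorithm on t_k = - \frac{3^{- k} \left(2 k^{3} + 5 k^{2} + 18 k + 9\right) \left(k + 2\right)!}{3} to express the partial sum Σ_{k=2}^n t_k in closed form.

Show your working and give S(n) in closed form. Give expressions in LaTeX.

S(n) = 3^{- n - 1} \left(104 \cdot 3^{n} - 2 n^{5} n! - 17 n^{4} n! - 58 n^{3} n! - 103 n^{2} n! - 96 n n! - 36 n!\right)

Step 1: r(k) = (2*k**4 + 17*k**3 + 67*k**2 + 136*k + 102)/(3*(2*k**3 + 5*k**2 + 18*k + 9)).
Normal form (A,B,C) = (k/3 + 1, 1, k**3 + 5*k**2/2 + 9*k + 9/2).
Key eq: (k/3 + 1)·f(k+1) = (1)·f(k) + (k**3 + 5*k**2/2 + 9*k + 9/2).
d = 2 from the (1,0,3) case.
Solving with deg f ≤ 2: f(k) = 3*(2*k**2 + k + 3)/2.
R(k) = B(k−1)·f(k)/C(k) = 3*(2*k**2 + k + 3)/(2*k**3 + 5*k**2 + 18*k + 9); s_k = R·t_k = -(2*k**2 + k + 3)*factorial(k + 2)/3**k.
Check: Δs_k = -(2*k**3 + 5*k**2 + 18*k + 9)*factorial(k + 2)/(3*3**k). ✓
Σ_(k=2)^n t_k = s_(n+1) − s_(2) = (-3**(-n - 1)*(2*n**2 + 5*n + 6)*factorial(n + 3)) − (-104/3), i.e. 3**(-n - 1)*(104*3**n - 2*n**5*factorial(n) - 17*n**4*factorial(n) - 58*n**3*factorial(n) - 103*n**2*factorial(n) - 96*n*factorial(n) - 36*factorial(n)).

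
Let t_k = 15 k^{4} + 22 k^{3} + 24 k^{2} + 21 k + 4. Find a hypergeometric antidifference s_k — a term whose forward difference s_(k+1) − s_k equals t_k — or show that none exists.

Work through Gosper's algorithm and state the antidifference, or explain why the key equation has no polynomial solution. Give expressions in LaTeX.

Ratio r(k) = (15*k**4 + 82*k**3 + 180*k**2 + 195*k + 86)/(15*k**4 + 22*k**3 + 24*k**2 + 21*k + 4).
Factor: A=1; B=1; C=k**4 + 22*k**3/15 + 8*k**2/5 + 7*k/5 + 4/15.
Set up (1)·f(k+1) − (1)·f(k) − (k**4 + 22*k**3/15 + 8*k**2/5 + 7*k/5 + 4/15) = 0.
Bound: deg f ≤ 5.
A polynomial solution: f(k) = k*(k + 1)*(3*k**3 - 5*k**2 + 7*k - 3)/15.
Certificate R = B(k−1)f/C = k*(3*k**3 - 5*k**2 + 7*k - 3)/(15*k**3 + 7*k**2 + 17*k + 4) gives s_k = k*(3*k**4 - 2*k**3 + 2*k**2 + 4*k - 3).
Δs = 15*k**4 + 22*k**3 + 24*k**2 + 21*k + 4, as required.

s_k = k \left(3 k^{4} - 2 k^{3} + 2 k^{2} + 4 k - 3\right)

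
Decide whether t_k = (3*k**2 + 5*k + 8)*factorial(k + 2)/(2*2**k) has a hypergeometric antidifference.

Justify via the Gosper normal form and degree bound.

The ratio is (k + 3)*(5*k + 3*(k + 1)**2 + 13)/(2*(3*k**2 + 5*k + 8)).
So A=k/2 + 3/2 and B=1, with C=k**2 + 5*k/3 + 8/3.
Set up (k/2 + 3/2)·f(k+1) − (1)·f(k) − (k**2 + 5*k/3 + 8/3) = 0.
deg f ≤ 1 (via 1,0,2).
A polynomial solution: f(k) = 2*(3*k - 1)/3.
Then R = B(k−1)f/C = 2*(3*k - 1)/(3*k**2 + 5*k + 8), so s_k = R(k)·t_k = (3*k - 1)*factorial(k + 2)/2**k.
Δs = (3*k**2 + 5*k + 8)*factorial(k + 2)/(2*2**k), as required.

Yes. s_k = (3*k - 1)*factorial(k + 2)/2**k.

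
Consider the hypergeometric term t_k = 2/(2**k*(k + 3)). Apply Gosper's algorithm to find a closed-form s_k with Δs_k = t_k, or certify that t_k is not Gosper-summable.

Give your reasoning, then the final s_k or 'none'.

t_(k+1)/t_k = (k + 3)/(2*(k + 4)).
So A=k/2 + 3/2 and B=k + 4, with C=1.
f must satisfy (k/2 + 3/2)·f(k+1) − (k + 3)·f(k) = 1.
Bound: deg f ≤ -1.
d = -1 < 0 ⇒ no nonzero polynomial f; not summable.

not Gosper-summable; s_k does not exist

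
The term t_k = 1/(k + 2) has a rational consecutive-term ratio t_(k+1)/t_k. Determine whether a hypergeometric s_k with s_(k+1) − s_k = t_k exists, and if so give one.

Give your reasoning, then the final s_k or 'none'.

r(k) = (k + 2)/(k + 3) after simplifying.
Take A(k)=k + 2, B(k)=k + 3, C(k)=1.
Solve (k + 2)·f(k+1) − (k + 2)·f(k) = 1.
Bound: deg f ≤ 0.
Generic f = c0 gives residual -1; -1 = 0 cannot hold, so t_k is not Gosper-summable.

none (Gosper's algorithm certifies no s_k)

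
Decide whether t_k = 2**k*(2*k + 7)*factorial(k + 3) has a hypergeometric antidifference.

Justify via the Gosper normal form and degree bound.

Yes. s_k = 2**k*factorial(k + 3).

r(k) = 2*(k + 4)*(2*k + 9)/(2*k + 7) after simplifying.
Take A(k)=2*k + 8, B(k)=1, C(k)=k + 7/2.
Need (2*k + 8)·f(k+1) − (1)·f(k) = k + 7/2.
Degrees (1,0,1) ⇒ d ≤ 0.
Solve for f: f(k) = 1/2 (degree 0 ≤ 0).
So s_k = (B(k−1)f/C)·t_k = (1/(2*k + 7))·t_k = 2**k*factorial(k + 3).
Δs = 2**k*(2*k + 7)*factorial(k + 3), as required.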